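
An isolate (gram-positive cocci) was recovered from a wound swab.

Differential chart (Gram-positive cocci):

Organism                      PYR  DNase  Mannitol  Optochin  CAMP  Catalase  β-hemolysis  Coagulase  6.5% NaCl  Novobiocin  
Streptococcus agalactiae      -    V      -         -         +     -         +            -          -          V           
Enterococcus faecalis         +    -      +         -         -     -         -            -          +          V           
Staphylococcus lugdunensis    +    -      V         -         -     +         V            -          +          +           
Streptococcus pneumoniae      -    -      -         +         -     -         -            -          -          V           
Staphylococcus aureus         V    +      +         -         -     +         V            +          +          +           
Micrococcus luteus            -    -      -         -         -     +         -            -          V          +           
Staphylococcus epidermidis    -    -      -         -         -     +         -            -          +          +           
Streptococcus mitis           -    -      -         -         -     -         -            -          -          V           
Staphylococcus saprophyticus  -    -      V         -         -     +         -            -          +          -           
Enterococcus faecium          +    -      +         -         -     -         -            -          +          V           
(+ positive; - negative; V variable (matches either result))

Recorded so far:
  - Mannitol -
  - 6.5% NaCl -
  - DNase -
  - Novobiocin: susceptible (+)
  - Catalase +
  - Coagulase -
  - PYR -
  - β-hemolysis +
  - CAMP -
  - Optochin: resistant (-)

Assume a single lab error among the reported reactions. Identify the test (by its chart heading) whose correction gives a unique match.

β-hemolysis

As reported, no row in the chart matches all 10 reactions.
Reversing Optochin → still no organism matches.
Reversing 6.5% NaCl → still no organism matches.
Reversing Coagulase → still no organism matches.
Reversing Catalase → still no organism matches.
Reversing β-hemolysis (to -) → unique match: Micrococcus luteus.
Reversing PYR → still no organism matches.
Reversing Mannitol → still no organism matches.
Reversing CAMP → still no organism matches.
Reversing DNase → still no organism matches.
Reversing Novobiocin → still no organism matches.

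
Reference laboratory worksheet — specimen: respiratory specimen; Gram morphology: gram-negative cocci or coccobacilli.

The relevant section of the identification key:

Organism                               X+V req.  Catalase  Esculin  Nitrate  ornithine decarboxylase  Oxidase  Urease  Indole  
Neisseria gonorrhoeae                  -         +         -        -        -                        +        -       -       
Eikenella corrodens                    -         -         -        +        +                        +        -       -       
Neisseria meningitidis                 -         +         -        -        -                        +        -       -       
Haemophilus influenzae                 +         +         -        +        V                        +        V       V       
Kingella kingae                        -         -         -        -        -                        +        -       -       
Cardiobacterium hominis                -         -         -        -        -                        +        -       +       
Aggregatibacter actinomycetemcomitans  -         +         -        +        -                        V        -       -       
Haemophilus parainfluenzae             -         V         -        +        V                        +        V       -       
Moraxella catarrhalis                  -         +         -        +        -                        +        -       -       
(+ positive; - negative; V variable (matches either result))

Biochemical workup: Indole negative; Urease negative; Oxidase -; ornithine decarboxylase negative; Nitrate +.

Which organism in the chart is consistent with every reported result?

Nitrate +: excludes Neisseria gonorrhoeae, Neisseria meningitidis, Kingella kingae, Cardiobacterium hominis — 5 left.
ornithine decarboxylase -: excludes Eikenella corrodens — 4 left.
Indole -: all 4 remaining candidates are consistent.
Oxidase -: excludes Haemophilus influenzae, Haemophilus parainfluenzae, Moraxella catarrhalis — 1 left.
Urease -: the one remaining candidate is consistent.

Aggregatibacter actinomycetemcomitans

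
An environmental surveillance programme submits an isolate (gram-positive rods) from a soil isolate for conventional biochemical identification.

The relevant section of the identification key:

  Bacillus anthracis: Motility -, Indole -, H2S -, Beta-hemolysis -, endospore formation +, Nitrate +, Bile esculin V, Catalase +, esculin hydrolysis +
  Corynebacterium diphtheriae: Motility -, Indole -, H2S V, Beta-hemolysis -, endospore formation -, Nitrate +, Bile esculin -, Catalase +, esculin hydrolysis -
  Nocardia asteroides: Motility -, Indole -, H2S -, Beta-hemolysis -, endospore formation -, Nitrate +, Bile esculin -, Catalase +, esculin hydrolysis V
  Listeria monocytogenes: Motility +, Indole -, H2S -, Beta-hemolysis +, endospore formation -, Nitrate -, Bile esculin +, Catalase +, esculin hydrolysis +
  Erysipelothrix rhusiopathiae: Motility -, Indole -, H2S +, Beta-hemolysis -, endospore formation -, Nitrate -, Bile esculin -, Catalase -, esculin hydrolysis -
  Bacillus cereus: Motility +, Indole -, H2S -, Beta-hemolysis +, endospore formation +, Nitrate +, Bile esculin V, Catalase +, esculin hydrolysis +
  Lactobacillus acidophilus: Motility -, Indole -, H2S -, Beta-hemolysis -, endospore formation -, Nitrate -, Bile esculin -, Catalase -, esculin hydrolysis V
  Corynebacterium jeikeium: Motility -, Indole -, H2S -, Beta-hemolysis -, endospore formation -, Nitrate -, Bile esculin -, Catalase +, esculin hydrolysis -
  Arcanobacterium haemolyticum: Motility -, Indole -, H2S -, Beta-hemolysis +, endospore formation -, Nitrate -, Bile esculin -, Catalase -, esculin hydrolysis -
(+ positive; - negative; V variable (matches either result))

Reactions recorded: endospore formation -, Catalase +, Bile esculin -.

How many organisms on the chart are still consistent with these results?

endospore formation -: excludes Bacillus anthracis, Bacillus cereus — 7 left.
Catalase +: excludes Erysipelothrix rhusiopathiae, Lactobacillus acidophilus, Arcanobacterium haemolyticum — 4 left.
Bile esculin -: excludes Listeria monocytogenes — 3 left.
Still consistent: Corynebacterium diphtheriae, Corynebacterium jeikeium, Nocardia asteroides.

3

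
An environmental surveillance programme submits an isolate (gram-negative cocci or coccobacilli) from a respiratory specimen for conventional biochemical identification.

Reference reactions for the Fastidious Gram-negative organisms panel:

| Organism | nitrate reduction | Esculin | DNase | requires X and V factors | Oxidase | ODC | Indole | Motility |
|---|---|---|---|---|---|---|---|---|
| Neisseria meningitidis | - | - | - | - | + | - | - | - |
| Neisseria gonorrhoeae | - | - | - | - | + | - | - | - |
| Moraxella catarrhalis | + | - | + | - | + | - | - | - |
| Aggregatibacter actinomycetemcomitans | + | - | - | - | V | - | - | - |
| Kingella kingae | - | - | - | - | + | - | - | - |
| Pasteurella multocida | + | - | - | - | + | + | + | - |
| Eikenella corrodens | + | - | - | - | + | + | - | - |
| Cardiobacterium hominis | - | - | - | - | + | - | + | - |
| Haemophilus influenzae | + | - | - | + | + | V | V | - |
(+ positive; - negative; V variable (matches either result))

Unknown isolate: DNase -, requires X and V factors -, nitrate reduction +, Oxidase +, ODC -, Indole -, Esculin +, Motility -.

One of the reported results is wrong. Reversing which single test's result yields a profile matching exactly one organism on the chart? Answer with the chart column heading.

Esculin

As reported, no row in the chart matches all 8 reactions.
Reversing Motility → still no organism matches.
Reversing ODC → still no organism matches.
Reversing Oxidase → still no organism matches.
Reversing Esculin (to -) → unique match: Aggregatibacter actinomycetemcomitans.
Reversing Indole → still no organism matches.
Reversing nitrate reduction → still no organism matches.
Reversing DNase → still no organism matches.
Reversing requires X and V factors → still no organism matches.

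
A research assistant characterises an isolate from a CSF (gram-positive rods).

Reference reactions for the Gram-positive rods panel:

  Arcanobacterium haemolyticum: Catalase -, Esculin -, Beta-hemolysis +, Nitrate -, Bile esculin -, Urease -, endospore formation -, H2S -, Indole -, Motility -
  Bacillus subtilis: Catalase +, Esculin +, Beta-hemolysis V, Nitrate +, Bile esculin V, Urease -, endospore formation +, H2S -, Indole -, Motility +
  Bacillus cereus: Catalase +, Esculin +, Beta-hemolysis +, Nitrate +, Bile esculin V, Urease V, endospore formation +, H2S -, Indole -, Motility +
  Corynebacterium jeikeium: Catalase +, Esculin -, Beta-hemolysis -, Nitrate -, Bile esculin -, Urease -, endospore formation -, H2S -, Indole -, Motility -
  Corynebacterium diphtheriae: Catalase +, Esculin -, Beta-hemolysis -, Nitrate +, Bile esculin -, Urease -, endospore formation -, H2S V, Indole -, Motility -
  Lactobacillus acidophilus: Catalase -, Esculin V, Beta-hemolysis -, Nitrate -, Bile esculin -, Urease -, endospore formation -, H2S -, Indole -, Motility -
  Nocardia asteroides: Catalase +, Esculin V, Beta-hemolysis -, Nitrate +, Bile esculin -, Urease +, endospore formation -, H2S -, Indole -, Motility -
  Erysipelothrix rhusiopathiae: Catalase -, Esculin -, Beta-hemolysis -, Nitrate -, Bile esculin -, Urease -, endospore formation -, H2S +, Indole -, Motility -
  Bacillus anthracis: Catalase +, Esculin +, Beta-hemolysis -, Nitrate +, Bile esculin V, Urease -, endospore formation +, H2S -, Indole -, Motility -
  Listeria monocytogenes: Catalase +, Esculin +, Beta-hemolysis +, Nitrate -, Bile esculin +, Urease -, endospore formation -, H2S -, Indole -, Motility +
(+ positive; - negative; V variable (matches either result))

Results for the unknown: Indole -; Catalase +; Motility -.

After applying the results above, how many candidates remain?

Catalase +: excludes Arcanobacterium haemolyticum, Lactobacillus acidophilus, Erysipelothrix rhusiopathiae — 7 left.
Indole -: all 7 remaining candidates are consistent.
Motility -: excludes Bacillus subtilis, Bacillus cereus, Listeria monocytogenes — 4 left.
Still consistent: Bacillus anthracis, Corynebacterium diphtheriae, Corynebacterium jeikeium, Nocardia asteroides.

4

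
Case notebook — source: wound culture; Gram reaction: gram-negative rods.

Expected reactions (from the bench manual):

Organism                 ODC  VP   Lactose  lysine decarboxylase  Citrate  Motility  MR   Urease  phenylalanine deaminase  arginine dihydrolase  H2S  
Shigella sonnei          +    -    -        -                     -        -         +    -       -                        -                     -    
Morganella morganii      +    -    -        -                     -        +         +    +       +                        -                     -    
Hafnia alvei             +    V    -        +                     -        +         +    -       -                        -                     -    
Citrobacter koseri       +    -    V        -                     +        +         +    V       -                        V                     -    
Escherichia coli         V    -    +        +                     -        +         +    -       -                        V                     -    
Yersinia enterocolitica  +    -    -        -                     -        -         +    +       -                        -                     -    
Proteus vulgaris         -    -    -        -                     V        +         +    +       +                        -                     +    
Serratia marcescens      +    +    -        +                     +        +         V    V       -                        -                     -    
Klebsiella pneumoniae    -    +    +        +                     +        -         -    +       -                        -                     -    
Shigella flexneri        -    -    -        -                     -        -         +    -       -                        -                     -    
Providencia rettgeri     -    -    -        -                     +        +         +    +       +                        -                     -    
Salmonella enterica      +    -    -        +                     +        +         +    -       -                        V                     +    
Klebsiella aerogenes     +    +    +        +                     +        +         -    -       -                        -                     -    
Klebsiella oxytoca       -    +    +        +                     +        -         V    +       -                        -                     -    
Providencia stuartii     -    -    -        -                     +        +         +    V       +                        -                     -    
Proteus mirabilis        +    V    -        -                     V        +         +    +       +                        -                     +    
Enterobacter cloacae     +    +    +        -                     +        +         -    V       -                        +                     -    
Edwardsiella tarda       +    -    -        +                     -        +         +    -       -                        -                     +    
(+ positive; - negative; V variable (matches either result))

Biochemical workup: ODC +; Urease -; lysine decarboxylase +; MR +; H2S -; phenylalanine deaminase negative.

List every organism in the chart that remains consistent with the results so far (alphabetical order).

Escherichia coli, Hafnia alvei, Serratia marcescens

lysine decarboxylase +: excludes 10 organisms — 8 left.
H2S -: excludes Salmonella enterica, Edwardsiella tarda — 6 left.
phenylalanine deaminase -: all 6 remaining candidates are consistent.
Urease -: excludes Klebsiella pneumoniae, Klebsiella oxytoca — 4 left.
ODC +: all 4 remaining candidates are consistent.
MR +: excludes Klebsiella aerogenes — 3 left.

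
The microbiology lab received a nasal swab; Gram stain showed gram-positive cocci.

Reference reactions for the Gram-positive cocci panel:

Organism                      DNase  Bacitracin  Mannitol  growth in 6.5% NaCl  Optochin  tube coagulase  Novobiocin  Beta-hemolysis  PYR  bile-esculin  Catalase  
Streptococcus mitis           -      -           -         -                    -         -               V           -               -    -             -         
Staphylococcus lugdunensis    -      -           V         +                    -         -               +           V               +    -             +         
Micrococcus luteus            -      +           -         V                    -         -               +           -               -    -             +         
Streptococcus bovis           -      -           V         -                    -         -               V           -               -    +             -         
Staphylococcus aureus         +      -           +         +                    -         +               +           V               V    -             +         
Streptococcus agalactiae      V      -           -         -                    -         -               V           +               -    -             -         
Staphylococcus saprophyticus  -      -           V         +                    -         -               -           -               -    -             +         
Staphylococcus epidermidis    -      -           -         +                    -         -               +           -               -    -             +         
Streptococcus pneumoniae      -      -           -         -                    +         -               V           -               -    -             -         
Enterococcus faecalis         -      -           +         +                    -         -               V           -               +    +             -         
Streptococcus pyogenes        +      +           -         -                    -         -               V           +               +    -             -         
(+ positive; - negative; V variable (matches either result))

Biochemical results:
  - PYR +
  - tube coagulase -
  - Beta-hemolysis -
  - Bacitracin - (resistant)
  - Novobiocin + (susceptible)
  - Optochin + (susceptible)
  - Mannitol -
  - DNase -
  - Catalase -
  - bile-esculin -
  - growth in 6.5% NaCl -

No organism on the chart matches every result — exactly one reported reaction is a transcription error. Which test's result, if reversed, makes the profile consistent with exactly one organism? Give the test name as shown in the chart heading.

PYR

As reported, no row in the chart matches all 11 reactions.
Reversing Catalase → still no organism matches.
Reversing Mannitol → still no organism matches.
Reversing growth in 6.5% NaCl → still no organism matches.
Reversing DNase → still no organism matches.
Reversing Novobiocin → still no organism matches.
Reversing bile-esculin → still no organism matches.
Reversing tube coagulase → still no organism matches.
Reversing Beta-hemolysis → still no organism matches.
Reversing PYR (to -) → unique match: Streptococcus pneumoniae.
Reversing Optochin → still no organism matches.
Reversing Bacitracin → still no organism matches.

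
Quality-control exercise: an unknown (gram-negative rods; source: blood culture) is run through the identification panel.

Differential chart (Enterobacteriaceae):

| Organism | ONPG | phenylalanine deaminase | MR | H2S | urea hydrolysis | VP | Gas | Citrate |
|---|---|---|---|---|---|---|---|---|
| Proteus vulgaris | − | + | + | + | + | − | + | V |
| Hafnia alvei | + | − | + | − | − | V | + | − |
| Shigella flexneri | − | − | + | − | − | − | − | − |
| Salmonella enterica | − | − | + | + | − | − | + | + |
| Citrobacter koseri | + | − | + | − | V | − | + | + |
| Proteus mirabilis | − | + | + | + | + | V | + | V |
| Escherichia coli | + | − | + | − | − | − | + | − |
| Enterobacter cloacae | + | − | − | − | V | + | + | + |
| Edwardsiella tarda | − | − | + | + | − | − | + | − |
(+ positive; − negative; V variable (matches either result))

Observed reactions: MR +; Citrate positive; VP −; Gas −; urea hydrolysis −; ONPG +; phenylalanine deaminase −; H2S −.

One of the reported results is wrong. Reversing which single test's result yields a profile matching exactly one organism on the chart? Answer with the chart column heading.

As reported, no row in the chart matches all 8 reactions.
Reversing Gas (to +) → unique match: Citrobacter koseri.
Reversing H2S → still no organism matches.
Reversing ONPG → still no organism matches.
Reversing MR → still no organism matches.
Reversing Citrate → still no organism matches.
Reversing VP → still no organism matches.
Reversing urea hydrolysis → still no organism matches.
Reversing phenylalanine deaminase → still no organism matches.

Gas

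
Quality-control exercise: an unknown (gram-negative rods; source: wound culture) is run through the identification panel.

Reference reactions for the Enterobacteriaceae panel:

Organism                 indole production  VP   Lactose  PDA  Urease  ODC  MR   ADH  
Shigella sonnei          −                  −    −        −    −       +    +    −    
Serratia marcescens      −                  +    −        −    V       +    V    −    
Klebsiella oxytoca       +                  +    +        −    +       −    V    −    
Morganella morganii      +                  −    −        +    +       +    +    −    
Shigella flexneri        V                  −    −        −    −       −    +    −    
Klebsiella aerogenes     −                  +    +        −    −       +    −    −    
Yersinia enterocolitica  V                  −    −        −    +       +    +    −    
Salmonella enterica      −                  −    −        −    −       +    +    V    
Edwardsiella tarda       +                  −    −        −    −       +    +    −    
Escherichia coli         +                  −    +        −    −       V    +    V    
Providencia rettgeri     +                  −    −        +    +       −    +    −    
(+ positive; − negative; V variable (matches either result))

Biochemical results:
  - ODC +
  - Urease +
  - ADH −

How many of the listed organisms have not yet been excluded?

Urease +: excludes 6 organisms — 5 left.
ODC +: excludes Klebsiella oxytoca, Providencia rettgeri — 3 left.
ADH −: all 3 remaining candidates are consistent.
Still consistent: Morganella morganii, Serratia marcescens, Yersinia enterocolitica.

3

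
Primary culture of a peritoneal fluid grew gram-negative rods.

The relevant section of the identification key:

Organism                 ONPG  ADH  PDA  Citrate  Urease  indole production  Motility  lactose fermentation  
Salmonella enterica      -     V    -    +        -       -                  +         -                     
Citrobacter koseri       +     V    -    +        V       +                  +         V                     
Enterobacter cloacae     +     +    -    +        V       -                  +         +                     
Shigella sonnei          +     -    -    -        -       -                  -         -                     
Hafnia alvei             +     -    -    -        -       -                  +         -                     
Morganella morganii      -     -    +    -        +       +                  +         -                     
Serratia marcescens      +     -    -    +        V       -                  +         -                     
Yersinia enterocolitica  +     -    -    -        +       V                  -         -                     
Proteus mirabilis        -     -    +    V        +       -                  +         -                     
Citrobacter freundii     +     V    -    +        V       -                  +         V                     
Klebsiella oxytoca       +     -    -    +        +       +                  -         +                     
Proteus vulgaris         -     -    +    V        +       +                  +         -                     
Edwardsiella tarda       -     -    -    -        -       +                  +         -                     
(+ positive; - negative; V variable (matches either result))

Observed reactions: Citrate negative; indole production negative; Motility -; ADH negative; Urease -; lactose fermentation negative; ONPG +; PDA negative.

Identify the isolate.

Shigella sonnei

Urease -: excludes 5 organisms — 8 left.
PDA -: all 8 remaining candidates are consistent.
Motility -: excludes 7 organisms — 1 left.
ONPG +: the one remaining candidate is consistent.
lactose fermentation -: the one remaining candidate is consistent.
Citrate -: the one remaining candidate is consistent.
indole production -: the one remaining candidate is consistent.
ADH -: the one remaining candidate is consistent.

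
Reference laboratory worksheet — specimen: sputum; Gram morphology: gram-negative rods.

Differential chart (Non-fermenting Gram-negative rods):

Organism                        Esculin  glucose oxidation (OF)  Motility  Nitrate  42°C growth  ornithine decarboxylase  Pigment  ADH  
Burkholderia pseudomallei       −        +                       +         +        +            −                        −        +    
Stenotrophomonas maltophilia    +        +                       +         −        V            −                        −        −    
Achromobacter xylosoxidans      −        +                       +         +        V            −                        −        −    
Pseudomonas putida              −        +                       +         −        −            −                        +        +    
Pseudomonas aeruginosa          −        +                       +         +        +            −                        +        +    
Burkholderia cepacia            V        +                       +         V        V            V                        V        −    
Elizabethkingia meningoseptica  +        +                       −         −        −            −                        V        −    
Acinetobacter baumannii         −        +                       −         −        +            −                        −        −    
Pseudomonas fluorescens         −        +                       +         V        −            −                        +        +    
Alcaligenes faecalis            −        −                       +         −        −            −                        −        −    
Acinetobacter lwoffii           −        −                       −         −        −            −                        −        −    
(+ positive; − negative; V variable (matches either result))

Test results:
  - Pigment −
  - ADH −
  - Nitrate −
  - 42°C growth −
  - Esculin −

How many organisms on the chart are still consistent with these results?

3

Pigment −: excludes Pseudomonas putida, Pseudomonas aeruginosa, Pseudomonas fluorescens — 8 left.
Esculin −: excludes Stenotrophomonas maltophilia, Elizabethkingia meningoseptica — 6 left.
42°C growth −: excludes Burkholderia pseudomallei, Acinetobacter baumannii — 4 left.
ADH −: all 4 remaining candidates are consistent.
Nitrate −: excludes Achromobacter xylosoxidans — 3 left.
Still consistent: Acinetobacter lwoffii, Alcaligenes faecalis, Burkholderia cepacia.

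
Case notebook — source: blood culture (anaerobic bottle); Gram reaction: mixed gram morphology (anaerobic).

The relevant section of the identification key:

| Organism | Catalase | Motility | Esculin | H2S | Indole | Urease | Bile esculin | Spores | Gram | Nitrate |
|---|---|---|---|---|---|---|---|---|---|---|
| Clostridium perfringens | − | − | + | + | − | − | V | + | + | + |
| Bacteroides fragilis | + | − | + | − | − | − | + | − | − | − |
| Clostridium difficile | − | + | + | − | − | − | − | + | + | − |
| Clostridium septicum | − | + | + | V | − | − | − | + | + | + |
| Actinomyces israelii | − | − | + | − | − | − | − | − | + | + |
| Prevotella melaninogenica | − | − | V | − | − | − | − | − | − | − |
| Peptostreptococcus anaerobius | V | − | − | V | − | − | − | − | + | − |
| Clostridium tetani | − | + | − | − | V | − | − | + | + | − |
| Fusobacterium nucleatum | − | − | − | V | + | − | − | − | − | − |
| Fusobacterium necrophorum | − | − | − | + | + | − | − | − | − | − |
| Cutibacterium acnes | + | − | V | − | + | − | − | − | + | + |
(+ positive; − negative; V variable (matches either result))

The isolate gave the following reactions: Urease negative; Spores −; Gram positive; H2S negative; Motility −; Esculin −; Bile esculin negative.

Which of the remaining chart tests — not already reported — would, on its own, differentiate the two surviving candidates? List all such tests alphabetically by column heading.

H2S −: excludes Clostridium perfringens, Fusobacterium necrophorum — 9 left.
Spores −: excludes Clostridium difficile, Clostridium septicum, Clostridium tetani — 6 left.
Esculin −: excludes Bacteroides fragilis, Actinomyces israelii — 4 left.
Urease −: all 4 remaining candidates are consistent.
Motility −: all 4 remaining candidates are consistent.
Bile esculin −: all 4 remaining candidates are consistent.
Gram +: excludes Prevotella melaninogenica, Fusobacterium nucleatum — 2 left.
Two candidates remain: Cutibacterium acnes and Peptostreptococcus anaerobius.
  Catalase: + vs V — variable for at least one, does not separate.
  Indole: Cutibacterium acnes +, Peptostreptococcus anaerobius − — discriminates.
  Nitrate: Cutibacterium acnes +, Peptostreptococcus anaerobius − — discriminates.

Indole, Nitrate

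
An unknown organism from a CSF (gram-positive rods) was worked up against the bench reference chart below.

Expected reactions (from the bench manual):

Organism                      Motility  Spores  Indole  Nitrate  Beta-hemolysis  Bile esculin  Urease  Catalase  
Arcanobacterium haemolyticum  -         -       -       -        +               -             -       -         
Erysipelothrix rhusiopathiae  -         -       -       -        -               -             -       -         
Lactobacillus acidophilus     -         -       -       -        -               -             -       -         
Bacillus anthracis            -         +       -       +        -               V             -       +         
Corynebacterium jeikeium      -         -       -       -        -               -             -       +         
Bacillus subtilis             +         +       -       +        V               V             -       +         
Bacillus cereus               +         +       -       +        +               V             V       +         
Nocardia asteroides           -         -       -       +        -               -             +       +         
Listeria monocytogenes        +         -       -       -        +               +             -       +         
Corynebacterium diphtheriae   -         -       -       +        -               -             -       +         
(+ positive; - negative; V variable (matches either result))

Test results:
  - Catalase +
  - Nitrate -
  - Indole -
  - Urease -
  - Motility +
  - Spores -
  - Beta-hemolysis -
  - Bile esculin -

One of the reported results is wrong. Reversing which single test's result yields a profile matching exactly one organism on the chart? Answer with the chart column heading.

Motility

As reported, no row in the chart matches all 8 reactions.
Reversing Bile esculin → still no organism matches.
Reversing Motility (to -) → unique match: Corynebacterium jeikeium.
Reversing Catalase → still no organism matches.
Reversing Nitrate → still no organism matches.
Reversing Spores → still no organism matches.
Reversing Beta-hemolysis → still no organism matches.
Reversing Urease → still no organism matches.
Reversing Indole → still no organism matches.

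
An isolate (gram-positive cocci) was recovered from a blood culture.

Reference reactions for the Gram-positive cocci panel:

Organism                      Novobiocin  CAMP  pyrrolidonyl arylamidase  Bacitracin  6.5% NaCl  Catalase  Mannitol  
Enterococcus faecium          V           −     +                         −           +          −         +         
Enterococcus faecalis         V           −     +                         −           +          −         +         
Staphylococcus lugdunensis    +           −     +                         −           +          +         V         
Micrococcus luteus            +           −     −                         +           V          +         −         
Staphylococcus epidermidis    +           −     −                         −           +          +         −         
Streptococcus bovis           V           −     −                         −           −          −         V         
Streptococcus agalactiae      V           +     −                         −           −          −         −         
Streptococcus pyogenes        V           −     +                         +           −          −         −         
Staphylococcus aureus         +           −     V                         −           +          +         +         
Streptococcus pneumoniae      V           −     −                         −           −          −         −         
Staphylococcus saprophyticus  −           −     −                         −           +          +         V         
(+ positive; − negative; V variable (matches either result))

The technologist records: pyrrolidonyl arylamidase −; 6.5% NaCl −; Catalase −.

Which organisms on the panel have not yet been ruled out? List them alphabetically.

Streptococcus agalactiae, Streptococcus bovis, Streptococcus pneumoniae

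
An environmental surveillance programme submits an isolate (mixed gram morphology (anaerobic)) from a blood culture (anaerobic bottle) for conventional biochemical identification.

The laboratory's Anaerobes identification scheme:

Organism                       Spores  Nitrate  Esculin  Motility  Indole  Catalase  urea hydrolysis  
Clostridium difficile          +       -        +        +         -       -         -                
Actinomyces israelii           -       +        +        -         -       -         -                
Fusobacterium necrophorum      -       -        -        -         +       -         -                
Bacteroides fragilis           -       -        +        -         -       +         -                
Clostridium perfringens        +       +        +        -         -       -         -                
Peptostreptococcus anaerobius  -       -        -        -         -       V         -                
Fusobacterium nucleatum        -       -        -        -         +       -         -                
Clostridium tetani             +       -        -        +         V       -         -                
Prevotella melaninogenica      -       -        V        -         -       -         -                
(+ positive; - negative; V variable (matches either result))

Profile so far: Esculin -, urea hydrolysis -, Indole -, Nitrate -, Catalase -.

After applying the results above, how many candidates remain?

Nitrate -: excludes Actinomyces israelii, Clostridium perfringens — 7 left.
Esculin -: excludes Clostridium difficile, Bacteroides fragilis — 5 left.
urea hydrolysis -: all 5 remaining candidates are consistent.
Catalase -: all 5 remaining candidates are consistent.
Indole -: excludes Fusobacterium necrophorum, Fusobacterium nucleatum — 3 left.
Still consistent: Clostridium tetani, Peptostreptococcus anaerobius, Prevotella melaninogenica.

3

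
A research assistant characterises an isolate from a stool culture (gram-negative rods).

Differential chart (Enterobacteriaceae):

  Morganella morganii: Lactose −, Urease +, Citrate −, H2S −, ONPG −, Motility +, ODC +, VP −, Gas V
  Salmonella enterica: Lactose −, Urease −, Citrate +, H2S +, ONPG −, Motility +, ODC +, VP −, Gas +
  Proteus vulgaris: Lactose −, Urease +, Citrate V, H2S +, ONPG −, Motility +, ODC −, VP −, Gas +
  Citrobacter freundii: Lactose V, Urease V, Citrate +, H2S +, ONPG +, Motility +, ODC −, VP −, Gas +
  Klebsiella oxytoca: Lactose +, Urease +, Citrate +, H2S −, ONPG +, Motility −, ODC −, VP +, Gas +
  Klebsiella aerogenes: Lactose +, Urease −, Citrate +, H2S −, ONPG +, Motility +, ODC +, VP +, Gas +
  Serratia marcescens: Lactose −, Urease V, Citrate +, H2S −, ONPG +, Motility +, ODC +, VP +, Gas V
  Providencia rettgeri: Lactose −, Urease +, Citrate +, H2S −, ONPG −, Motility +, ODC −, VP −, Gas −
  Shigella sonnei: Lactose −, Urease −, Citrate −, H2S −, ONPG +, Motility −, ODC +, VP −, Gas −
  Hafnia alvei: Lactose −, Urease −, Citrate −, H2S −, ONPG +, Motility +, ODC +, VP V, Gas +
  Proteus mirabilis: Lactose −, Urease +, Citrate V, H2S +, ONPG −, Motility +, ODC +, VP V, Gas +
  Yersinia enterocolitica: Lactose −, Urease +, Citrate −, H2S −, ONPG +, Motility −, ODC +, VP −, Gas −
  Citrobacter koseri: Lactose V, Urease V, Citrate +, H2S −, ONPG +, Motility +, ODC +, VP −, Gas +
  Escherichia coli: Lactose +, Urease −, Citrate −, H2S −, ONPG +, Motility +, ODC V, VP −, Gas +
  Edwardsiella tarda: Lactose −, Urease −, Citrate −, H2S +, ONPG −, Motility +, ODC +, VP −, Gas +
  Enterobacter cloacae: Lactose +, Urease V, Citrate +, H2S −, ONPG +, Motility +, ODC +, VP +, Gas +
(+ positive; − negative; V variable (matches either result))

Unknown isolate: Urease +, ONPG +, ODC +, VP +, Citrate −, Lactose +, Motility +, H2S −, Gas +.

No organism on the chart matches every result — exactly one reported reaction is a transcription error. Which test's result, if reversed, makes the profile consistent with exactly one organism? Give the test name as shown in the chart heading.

Citrate

As reported, no row in the chart matches all 9 reactions.
Reversing VP → still no organism matches.
Reversing H2S → still no organism matches.
Reversing Motility → still no organism matches.
Reversing Gas → still no organism matches.
Reversing Lactose → still no organism matches.
Reversing ODC → still no organism matches.
Reversing Citrate (to +) → unique match: Enterobacter cloacae.
Reversing Urease → still no organism matches.
Reversing ONPG → still no organism matches.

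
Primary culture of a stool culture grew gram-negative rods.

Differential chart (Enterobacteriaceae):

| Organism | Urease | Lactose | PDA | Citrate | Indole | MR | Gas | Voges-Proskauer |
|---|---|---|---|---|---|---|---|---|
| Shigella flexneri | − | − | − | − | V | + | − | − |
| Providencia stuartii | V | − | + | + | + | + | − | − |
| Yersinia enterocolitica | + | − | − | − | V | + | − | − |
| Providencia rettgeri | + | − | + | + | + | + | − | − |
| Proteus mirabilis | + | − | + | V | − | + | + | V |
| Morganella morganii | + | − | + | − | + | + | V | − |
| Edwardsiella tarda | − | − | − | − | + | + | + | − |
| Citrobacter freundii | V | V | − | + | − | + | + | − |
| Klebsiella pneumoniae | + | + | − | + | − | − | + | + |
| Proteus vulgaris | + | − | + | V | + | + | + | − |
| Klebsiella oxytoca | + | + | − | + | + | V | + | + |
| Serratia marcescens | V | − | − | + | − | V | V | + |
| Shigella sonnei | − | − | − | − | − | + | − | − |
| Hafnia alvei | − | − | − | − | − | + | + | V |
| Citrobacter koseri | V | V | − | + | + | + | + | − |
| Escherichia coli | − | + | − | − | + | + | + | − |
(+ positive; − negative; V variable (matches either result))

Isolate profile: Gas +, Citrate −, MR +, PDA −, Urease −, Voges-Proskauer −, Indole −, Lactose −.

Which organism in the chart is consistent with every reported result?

Hafnia alvei

Lactose −: excludes Klebsiella pneumoniae, Klebsiella oxytoca, Escherichia coli — 13 left.
PDA −: excludes 5 organisms — 8 left.
Urease −: excludes Yersinia enterocolitica — 7 left.
Indole −: excludes Edwardsiella tarda, Citrobacter koseri — 5 left.
Voges-Proskauer −: excludes Serratia marcescens — 4 left.
Citrate −: excludes Citrobacter freundii — 3 left.
Gas +: excludes Shigella flexneri, Shigella sonnei — 1 left.
MR +: the one remaining candidate is consistent.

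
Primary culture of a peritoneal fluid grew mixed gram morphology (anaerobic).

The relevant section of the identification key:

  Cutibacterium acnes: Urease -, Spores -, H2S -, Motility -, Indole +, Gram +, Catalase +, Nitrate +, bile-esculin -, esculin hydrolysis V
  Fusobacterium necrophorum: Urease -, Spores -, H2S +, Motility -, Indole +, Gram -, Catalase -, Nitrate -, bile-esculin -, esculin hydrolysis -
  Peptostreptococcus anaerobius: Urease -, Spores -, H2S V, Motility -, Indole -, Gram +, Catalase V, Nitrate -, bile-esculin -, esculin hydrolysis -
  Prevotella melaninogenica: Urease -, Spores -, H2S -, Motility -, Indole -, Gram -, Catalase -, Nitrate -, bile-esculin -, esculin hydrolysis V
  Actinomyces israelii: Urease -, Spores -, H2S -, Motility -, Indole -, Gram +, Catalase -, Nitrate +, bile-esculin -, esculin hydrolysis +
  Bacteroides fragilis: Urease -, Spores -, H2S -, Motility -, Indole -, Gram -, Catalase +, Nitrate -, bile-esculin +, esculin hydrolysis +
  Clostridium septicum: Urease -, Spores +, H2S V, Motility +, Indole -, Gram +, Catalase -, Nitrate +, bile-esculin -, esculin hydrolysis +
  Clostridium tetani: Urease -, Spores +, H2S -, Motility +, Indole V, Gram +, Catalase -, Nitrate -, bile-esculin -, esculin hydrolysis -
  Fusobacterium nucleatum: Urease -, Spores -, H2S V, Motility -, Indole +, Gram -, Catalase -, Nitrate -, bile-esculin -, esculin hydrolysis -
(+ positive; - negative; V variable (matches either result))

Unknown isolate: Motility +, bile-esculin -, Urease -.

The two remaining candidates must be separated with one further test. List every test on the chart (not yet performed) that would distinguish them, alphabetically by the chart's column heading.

Motility +: excludes 7 organisms — 2 left.
bile-esculin -: all 2 remaining candidates are consistent.
Urease -: all 2 remaining candidates are consistent.
Two candidates remain: Clostridium septicum and Clostridium tetani.
  Spores: + vs + — same for both, does not separate.
  H2S: V vs - — variable for at least one, does not separate.
  Indole: - vs V — variable for at least one, does not separate.
  Gram: + vs + — same for both, does not separate.
  Catalase: - vs - — same for both, does not separate.
  Nitrate: Clostridium septicum +, Clostridium tetani - — discriminates.
  esculin hydrolysis: Clostridium septicum +, Clostridium tetani - — discriminates.

esculin hydrolysis, Nitrate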